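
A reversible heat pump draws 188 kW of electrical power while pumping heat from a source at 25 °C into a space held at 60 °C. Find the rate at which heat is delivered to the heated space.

Q̇_H ≈ 1789 kW

T_H = 60 °C → 60 + 273.15 = 333.15 K.
T_C = 25 °C → 25 + 273.15 = 298.15 K.
For a reversible heat pump, COP_HP = T_H/(T_H − T_C) = 333.15/35.00 = 9.5186.
Q_H = COP_HP · W = 9.5186 × 188 = 1789 kW.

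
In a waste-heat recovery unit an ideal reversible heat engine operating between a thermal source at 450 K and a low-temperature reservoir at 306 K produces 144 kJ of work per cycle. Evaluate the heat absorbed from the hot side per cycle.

Q_H ≈ 450 kJ

For a reversible engine, η = 1 − T_C/T_H = 1 − 306.00/450.00 = 0.3200.
Q_H = W/η = 144/0.3200 = 450 kJ.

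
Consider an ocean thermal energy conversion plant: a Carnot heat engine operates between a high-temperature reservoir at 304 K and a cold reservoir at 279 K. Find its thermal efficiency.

η ≈ 0.0822

Since the cycle is reversible, η = 1 − T_C/T_H = 1 − 279.00/304.00 = 0.0822.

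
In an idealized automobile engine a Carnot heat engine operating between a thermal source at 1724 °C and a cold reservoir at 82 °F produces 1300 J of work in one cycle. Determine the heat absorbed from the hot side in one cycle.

T_H = 1724 °C → 1724 + 273.15 = 1997.15 K.
T_C = 82 °F → (82 − 32) × 5/9 = 27.78 °C = 300.93 K.
The Carnot efficiency is η = 1 − T_C/T_H = 1 − 300.93/1997.15 = 0.8493.
Q_H = W/η = 1300/0.8493 = 1530 J.

Q_H ≈ 1530 J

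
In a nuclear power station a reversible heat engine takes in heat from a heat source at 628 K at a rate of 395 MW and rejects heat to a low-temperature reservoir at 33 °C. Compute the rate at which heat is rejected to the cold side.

Q̇_C ≈ 192.6 MW

T_C = 33 °C → 33 + 273.15 = 306.15 K.
Since the cycle is reversible, η = 1 − T_C/T_H = 1 − 306.15/628.00 = 0.5125.
For a reversible cycle Q_C/Q_H = T_C/T_H, so Q_C = 395 × 306.15/628.00 = 192.6 MW.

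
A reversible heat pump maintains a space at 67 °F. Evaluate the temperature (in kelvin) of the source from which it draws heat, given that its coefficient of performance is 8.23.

T_C ≈ 257 K

T_H = 67 °F → (67 − 32) × 5/9 = 19.44 °C = 292.59 K.
COP_HP = T_H/(T_H − T_C) ⇒ T_C = T_H·(COP_HP − 1)/COP_HP = 292.59 × (8.23 − 1)/8.23 = 257 K.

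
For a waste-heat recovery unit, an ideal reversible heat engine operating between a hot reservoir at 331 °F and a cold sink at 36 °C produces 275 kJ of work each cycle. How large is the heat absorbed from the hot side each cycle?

T_H = 331 °F → (331 − 32) × 5/9 = 166.11 °C = 439.26 K.
T_C = 36 °C → 36 + 273.15 = 309.15 K.
For a reversible engine, η = 1 − T_C/T_H = 1 − 309.15/439.26 = 0.2962.
Q_H = W/η = 275/0.2962 = 928 kJ.

Q_H ≈ 928 kJ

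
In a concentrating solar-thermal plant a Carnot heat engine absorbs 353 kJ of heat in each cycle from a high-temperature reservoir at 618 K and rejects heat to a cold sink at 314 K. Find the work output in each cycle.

Since the cycle is reversible, η = 1 − T_C/T_H = 1 − 314.00/618.00 = 0.4919.
W = η·Q_H = 0.4919 × 353 = 174 kJ.

W ≈ 174 kJ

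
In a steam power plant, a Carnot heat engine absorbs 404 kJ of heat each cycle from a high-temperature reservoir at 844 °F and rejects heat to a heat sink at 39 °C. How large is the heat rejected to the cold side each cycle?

T_H = 844 °F → (844 − 32) × 5/9 = 451.11 °C = 724.26 K.
T_C = 39 °C → 39 + 273.15 = 312.15 K.
Carnot efficiency: η = 1 − T_C/T_H = 1 − 312.15/724.26 = 0.5690.
For a reversible cycle Q_C/Q_H = T_C/T_H, so Q_C = 404 × 312.15/724.26 = 174.1 kJ.

Q_C ≈ 174.1 kJ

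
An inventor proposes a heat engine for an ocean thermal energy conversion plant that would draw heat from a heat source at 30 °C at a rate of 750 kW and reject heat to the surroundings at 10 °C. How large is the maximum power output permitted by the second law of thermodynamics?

T_H = 30 °C → 30 + 273.15 = 303.15 K.
T_C = 10 °C → 10 + 273.15 = 283.15 K.
The second-law ceiling is the Carnot efficiency, η_max = 1 − T_C/T_H = 1 − 283.15/303.15 = 0.0660.
W_max = η_max · Q_H = 0.0660 × 750 = 49.48 kW.

Ẇ_max ≈ 49.48 kW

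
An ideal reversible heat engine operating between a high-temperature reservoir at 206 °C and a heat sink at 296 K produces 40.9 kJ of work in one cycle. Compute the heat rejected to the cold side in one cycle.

Q_C ≈ 66.10 kJ

T_H = 206 °C → 206 + 273.15 = 479.15 K.
Carnot efficiency: η = 1 − T_C/T_H = 1 − 296.00/479.15 = 0.3822.
Since Q_C/Q_H = T_C/T_H and Q_H = W/η, Q_C = W·T_C/(T_H − T_C) = 40.9 × 296.00/183.15 = 66.10 kJ.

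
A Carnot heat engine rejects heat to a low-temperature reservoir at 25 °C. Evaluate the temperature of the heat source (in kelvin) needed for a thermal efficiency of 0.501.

T_H ≈ 597.5 K

T_C = 25 °C → 25 + 273.15 = 298.15 K.
From η = 1 − T_C/T_H, solving for T_H gives T_H = T_C/(1 − η) = 298.15/(1 − 0.501) = 597.5 K.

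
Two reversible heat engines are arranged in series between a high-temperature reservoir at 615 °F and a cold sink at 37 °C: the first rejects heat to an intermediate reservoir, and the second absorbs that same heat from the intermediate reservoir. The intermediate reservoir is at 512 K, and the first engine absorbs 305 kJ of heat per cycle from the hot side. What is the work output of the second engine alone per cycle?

T_H = 615 °F → (615 − 32) × 5/9 = 323.89 °C = 597.04 K.
T_C = 37 °C → 37 + 273.15 = 310.15 K.
Heat entering the second stage: Q_m = Q_H·(T_m/T_H) = 305 × 512.00/597.04 = 261.6 kJ.
Second-stage efficiency η₂ = 1 − T_C/T_m = 1 − 310.15/512.00 = 0.3942, so W₂ = η₂·Q_m = 103.1 kJ.

W₂ ≈ 103.1 kJ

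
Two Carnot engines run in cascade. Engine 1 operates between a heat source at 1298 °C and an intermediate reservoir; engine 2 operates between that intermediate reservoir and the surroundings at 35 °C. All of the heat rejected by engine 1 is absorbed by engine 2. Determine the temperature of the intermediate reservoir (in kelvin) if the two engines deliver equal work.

T_H = 1298 °C → 1298 + 273.15 = 1571.15 K.
T_C = 35 °C → 35 + 273.15 = 308.15 K.
For reversible stages Q_m = Q_H·(T_m/T_H). Setting W₁ = Q_H(1 − T_m/T_H) equal to W₂ = Q_m(1 − T_C/T_m) = Q_H·(T_m − T_C)/T_H gives T_H − T_m = T_m − T_C, so T_m = (T_H + T_C)/2 = (1571.15 + 308.15)/2 = 940 K.

T_m ≈ 940 K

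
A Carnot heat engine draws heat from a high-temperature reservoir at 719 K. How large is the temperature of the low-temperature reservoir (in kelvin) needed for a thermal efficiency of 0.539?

T_C ≈ 331 K

From η = 1 − T_C/T_H, T_C = T_H·(1 − η) = 719.00 × (1 − 0.539) = 331 K.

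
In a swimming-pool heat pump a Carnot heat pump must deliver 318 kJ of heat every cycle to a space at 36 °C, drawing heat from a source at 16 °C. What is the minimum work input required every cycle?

W_in ≈ 20.6 kJ

T_H = 36 °C → 36 + 273.15 = 309.15 K.
T_C = 16 °C → 16 + 273.15 = 289.15 K.
Reversible heating COP: COP_HP = T_H/(T_H − T_C) = 309.15/20.00 = 15.4575.
W = Q_H/COP_HP = 318/15.4575 = 20.6 kJ.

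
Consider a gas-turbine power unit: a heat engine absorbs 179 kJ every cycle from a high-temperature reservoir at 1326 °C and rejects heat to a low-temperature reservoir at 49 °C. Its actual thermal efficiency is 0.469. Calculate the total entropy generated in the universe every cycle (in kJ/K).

ΔS_univ ≈ 0.183 kJ/K

T_H = 1326 °C → 1326 + 273.15 = 1599.15 K.
T_C = 49 °C → 49 + 273.15 = 322.15 K.
W = η·Q_H = 0.469 × 179 = 83.95 kJ, so Q_C = Q_H − W = 95.05 kJ.
Entropy balance on the reservoirs: −Q_H/T_H = -0.1119 kJ/K, +Q_C/T_C = 0.2950 kJ/K.
ΔS_univ = −Q_H/T_H + Q_C/T_C = 0.183 kJ/K (> 0, since η = 0.469 < η_Carnot = 0.799).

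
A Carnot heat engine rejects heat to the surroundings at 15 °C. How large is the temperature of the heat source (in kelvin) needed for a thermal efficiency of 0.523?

T_C = 15 °C → 15 + 273.15 = 288.15 K.
From η = 1 − T_C/T_H, solving for T_H gives T_H = T_C/(1 − η) = 288.15/(1 − 0.523) = 604.1 K.

T_H ≈ 604.1 K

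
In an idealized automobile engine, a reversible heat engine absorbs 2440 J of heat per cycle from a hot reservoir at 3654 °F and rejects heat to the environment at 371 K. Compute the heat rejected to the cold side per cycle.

T_H = 3654 °F → (3654 − 32) × 5/9 = 2012.22 °C = 2285.37 K.
Since the cycle is reversible, η = 1 − T_C/T_H = 1 − 371.00/2285.37 = 0.8377.
For a reversible cycle Q_C/Q_H = T_C/T_H, so Q_C = 2440 × 371.00/2285.37 = 396 J.

Q_C ≈ 396 J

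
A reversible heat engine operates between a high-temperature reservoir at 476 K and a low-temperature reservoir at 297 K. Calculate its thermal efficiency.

η ≈ 0.376

The Carnot efficiency is η = 1 − T_C/T_H = 1 − 297.00/476.00 = 0.376.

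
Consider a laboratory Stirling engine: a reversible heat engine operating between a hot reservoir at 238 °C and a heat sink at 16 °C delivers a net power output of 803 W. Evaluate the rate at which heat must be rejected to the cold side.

T_H = 238 °C → 238 + 273.15 = 511.15 K.
T_C = 16 °C → 16 + 273.15 = 289.15 K.
η_rev = 1 − T_C/T_H = 1 − 289.15/511.15 = 0.4343.
Since Q_C/Q_H = T_C/T_H and Q_H = W/η, Q_C = W·T_C/(T_H − T_C) = 803 × 289.15/222.00 = 1050 W.

Q̇_C ≈ 1050 W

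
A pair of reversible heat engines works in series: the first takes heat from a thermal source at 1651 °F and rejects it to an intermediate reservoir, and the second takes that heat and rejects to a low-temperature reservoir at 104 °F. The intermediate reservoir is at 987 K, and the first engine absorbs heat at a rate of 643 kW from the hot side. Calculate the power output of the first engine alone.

Ẇ₁ ≈ 102 kW

T_H = 1651 °F → (1651 − 32) × 5/9 = 899.44 °C = 1172.59 K.
T_C = 104 °F → (104 − 32) × 5/9 = 40.00 °C = 313.15 K.
First-stage efficiency η₁ = 1 − T_m/T_H = 1 − 987.00/1172.59 = 0.1583.
W₁ = η₁·Q_H = 0.1583 × 643 = 102 kW.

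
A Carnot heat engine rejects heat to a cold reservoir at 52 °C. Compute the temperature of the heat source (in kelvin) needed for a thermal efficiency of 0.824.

T_H ≈ 1847 K

T_C = 52 °C → 52 + 273.15 = 325.15 K.
From η = 1 − T_C/T_H, solving for T_H gives T_H = T_C/(1 − η) = 325.15/(1 − 0.824) = 1847 K.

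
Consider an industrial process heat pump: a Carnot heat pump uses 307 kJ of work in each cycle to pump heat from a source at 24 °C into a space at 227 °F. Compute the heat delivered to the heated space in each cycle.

T_H = 227 °F → (227 − 32) × 5/9 = 108.33 °C = 381.48 K.
T_C = 24 °C → 24 + 273.15 = 297.15 K.
The Carnot heat-pump COP is COP_HP = T_H/(T_H − T_C) = 381.48/84.33 = 4.5235.
Q_H = COP_HP · W = 4.5235 × 307 = 1390 kJ.

Q_H ≈ 1390 kJ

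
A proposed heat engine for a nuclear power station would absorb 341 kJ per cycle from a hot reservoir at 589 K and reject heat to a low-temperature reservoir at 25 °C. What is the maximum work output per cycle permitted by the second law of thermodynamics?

W_max ≈ 168 kJ

T_C = 25 °C → 25 + 273.15 = 298.15 K.
No engine can exceed the Carnot limit: η_max = 1 − T_C/T_H = 1 − 298.15/589.00 = 0.4938.
W_max = η_max · Q_H = 0.4938 × 341 = 168 kJ.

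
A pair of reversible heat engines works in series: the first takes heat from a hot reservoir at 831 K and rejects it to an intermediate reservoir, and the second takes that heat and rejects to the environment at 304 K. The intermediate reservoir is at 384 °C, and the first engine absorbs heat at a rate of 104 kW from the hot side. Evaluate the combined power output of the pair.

Two reversible stages in series are equivalent to a single Carnot engine between T_H and T_C, so η_total = 1 − T_C/T_H = 1 − 304.00/831.00 = 0.6342.
W_total = η_total · Q_H = 0.6342 × 104 = 65.95 kW.

Ẇ_total ≈ 65.95 kW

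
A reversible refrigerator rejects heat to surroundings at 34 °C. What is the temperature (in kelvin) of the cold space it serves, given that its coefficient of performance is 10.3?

T_C ≈ 280 K

T_H = 34 °C → 34 + 273.15 = 307.15 K.
COP_R = T_C/(T_H − T_C) ⇒ T_C = T_H·COP_R/(1 + COP_R) = 307.15 × 10.3/(1 + 10.3) = 280 K.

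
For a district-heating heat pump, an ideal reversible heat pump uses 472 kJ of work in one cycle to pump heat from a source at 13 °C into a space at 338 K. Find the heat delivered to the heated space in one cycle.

Q_H ≈ 3077 kJ

T_C = 13 °C → 13 + 273.15 = 286.15 K.
Reversible heating COP: COP_HP = T_H/(T_H − T_C) = 338.00/51.85 = 6.5188.
Q_H = COP_HP · W = 6.5188 × 472 = 3077 kJ.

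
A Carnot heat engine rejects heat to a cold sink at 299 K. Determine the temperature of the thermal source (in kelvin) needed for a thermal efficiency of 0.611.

From η = 1 − T_C/T_H, solving for T_H gives T_H = T_C/(1 − η) = 299.00/(1 − 0.611) = 769 K.

T_H ≈ 769 K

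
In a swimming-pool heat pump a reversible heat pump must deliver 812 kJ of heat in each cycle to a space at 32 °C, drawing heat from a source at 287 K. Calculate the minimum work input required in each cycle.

T_H = 32 °C → 32 + 273.15 = 305.15 K.
The Carnot heat-pump COP is COP_HP = T_H/(T_H − T_C) = 305.15/18.15 = 16.8127.
W = Q_H/COP_HP = 812/16.8127 = 48.3 kJ.

W_in ≈ 48.3 kJ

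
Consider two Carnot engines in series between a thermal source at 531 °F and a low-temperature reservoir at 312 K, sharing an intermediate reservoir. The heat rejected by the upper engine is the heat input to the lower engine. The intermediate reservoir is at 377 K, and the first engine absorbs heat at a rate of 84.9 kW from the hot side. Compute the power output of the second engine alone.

Ẇ₂ ≈ 10.0 kW

T_H = 531 °F → (531 − 32) × 5/9 = 277.22 °C = 550.37 K.
Heat entering the second stage: Q_m = Q_H·(T_m/T_H) = 84.9 × 377.00/550.37 = 58.2 kW.
Second-stage efficiency η₂ = 1 − T_C/T_m = 1 − 312.00/377.00 = 0.1724, so W₂ = η₂·Q_m = 10.0 kW.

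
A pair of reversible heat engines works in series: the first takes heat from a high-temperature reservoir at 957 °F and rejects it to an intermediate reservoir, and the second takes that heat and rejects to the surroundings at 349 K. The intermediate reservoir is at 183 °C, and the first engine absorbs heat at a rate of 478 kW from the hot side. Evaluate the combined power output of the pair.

T_H = 957 °F → (957 − 32) × 5/9 = 513.89 °C = 787.04 K.
Two reversible stages in series are equivalent to a single Carnot engine between T_H and T_C, so η_total = 1 − T_C/T_H = 1 − 349.00/787.04 = 0.5566.
W_total = η_total · Q_H = 0.5566 × 478 = 266 kW.

Ẇ_total ≈ 266 kW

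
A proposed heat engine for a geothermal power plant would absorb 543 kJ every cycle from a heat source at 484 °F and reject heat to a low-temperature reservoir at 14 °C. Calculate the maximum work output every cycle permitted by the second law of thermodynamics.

W_max ≈ 245.6 kJ

T_H = 484 °F → (484 − 32) × 5/9 = 251.11 °C = 524.26 K.
T_C = 14 °C → 14 + 273.15 = 287.15 K.
The second-law ceiling is the Carnot efficiency, η_max = 1 − T_C/T_H = 1 − 287.15/524.26 = 0.4523.
W_max = η_max · Q_H = 0.4523 × 543 = 245.6 kJ.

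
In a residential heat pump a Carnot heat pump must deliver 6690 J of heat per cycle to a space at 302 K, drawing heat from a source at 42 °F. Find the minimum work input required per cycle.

W_in ≈ 516 J

T_C = 42 °F → (42 − 32) × 5/9 = 5.56 °C = 278.71 K.
COP_HP = T_H/(T_H − T_C) = 302.00/23.29 = 12.9645.
W = Q_H/COP_HP = 6690/12.9645 = 516 J.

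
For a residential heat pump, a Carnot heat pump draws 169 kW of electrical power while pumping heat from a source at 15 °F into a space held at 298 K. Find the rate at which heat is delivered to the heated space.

T_C = 15 °F → (15 − 32) × 5/9 = -9.44 °C = 263.71 K.
COP_HP = T_H/(T_H − T_C) = 298.00/34.29 = 8.6895.
Q_H = COP_HP · W = 8.6895 × 169 = 1469 kW.

Q̇_H ≈ 1469 kW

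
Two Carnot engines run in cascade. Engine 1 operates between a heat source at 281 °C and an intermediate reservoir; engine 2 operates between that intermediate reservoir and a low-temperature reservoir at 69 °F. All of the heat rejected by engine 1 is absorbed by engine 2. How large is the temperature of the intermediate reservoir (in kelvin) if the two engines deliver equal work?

T_H = 281 °C → 281 + 273.15 = 554.15 K.
T_C = 69 °F → (69 − 32) × 5/9 = 20.56 °C = 293.71 K.
For reversible stages Q_m = Q_H·(T_m/T_H). Setting W₁ = Q_H(1 − T_m/T_H) equal to W₂ = Q_m(1 − T_C/T_m) = Q_H·(T_m − T_C)/T_H gives T_H − T_m = T_m − T_C, so T_m = (T_H + T_C)/2 = (554.15 + 293.71)/2 = 424 K.

T_m ≈ 424 K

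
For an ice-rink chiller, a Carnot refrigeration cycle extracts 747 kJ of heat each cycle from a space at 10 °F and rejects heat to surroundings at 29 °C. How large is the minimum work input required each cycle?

T_H = 29 °C → 29 + 273.15 = 302.15 K.
T_C = 10 °F → (10 − 32) × 5/9 = -12.22 °C = 260.93 K.
COP_R = T_C/(T_H − T_C) = 260.93/41.22 = 6.3298.
W = Q_C/COP_R = 747/6.3298 = 118 kJ.

W_in ≈ 118 kJ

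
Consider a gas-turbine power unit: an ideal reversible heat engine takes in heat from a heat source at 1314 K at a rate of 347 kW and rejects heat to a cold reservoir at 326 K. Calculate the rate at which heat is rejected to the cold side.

Since the cycle is reversible, η = 1 − T_C/T_H = 1 − 326.00/1314.00 = 0.7519.
For a reversible cycle Q_C/Q_H = T_C/T_H, so Q_C = 347 × 326.00/1314.00 = 86.1 kW.

Q̇_C ≈ 86.1 kW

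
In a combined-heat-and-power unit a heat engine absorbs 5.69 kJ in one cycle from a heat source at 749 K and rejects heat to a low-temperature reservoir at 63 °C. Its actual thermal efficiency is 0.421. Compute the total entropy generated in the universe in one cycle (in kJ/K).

ΔS_univ ≈ 0.00220 kJ/K

T_C = 63 °C → 63 + 273.15 = 336.15 K.
W = η·Q_H = 0.421 × 5.69 = 2.395 kJ, so Q_C = Q_H − W = 3.295 kJ.
The hot reservoir loses entropy Q_H/T_H = 5.69/749.00 = 0.007597 kJ/K; the cold reservoir gains Q_C/T_C = 3.295/336.15 = 0.009801 kJ/K.
ΔS_univ = −Q_H/T_H + Q_C/T_C = 0.00220 kJ/K (> 0, since η = 0.421 < η_Carnot = 0.551).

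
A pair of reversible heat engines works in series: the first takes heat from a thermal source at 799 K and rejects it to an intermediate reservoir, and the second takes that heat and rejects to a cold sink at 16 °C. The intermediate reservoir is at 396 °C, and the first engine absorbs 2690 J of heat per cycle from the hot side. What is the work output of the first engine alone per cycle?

W₁ ≈ 437 J

T_C = 16 °C → 16 + 273.15 = 289.15 K.
T_m = 396 °C → 396 + 273.15 = 669.15 K.
First-stage efficiency η₁ = 1 − T_m/T_H = 1 − 669.15/799.00 = 0.1625.
W₁ = η₁·Q_H = 0.1625 × 2690 = 437 J.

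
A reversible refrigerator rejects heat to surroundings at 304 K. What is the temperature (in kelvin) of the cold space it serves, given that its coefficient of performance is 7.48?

COP_R = T_C/(T_H − T_C) ⇒ T_C = T_H·COP_R/(1 + COP_R) = 304.00 × 7.48/(1 + 7.48) = 268.2 K.

T_C ≈ 268.2 K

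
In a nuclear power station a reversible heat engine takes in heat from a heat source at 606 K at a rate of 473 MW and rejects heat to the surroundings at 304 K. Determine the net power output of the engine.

For a reversible engine, η = 1 − T_C/T_H = 1 − 304.00/606.00 = 0.4983.
W = η·Q_H = 0.4983 × 473 = 235.7 MW.

Ẇ ≈ 235.7 MW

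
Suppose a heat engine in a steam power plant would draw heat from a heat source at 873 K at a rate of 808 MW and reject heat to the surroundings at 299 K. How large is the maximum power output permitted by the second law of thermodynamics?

By the Carnot theorem, η_max = 1 − T_C/T_H = 1 − 299.00/873.00 = 0.6575.
W_max = η_max · Q_H = 0.6575 × 808 = 531 MW.

Ẇ_max ≈ 531 MW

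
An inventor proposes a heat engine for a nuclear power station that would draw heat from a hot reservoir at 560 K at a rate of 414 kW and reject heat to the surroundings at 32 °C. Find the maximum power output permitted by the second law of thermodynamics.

Ẇ_max ≈ 188.4 kW

T_C = 32 °C → 32 + 273.15 = 305.15 K.
The second-law ceiling is the Carnot efficiency, η_max = 1 − T_C/T_H = 1 − 305.15/560.00 = 0.4551.
W_max = η_max · Q_H = 0.4551 × 414 = 188.4 kW.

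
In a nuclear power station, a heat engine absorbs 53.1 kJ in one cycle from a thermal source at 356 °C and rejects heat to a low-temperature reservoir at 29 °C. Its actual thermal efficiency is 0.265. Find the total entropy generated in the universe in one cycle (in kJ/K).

T_H = 356 °C → 356 + 273.15 = 629.15 K.
T_C = 29 °C → 29 + 273.15 = 302.15 K.
W = η·Q_H = 0.265 × 53.1 = 14.07 kJ, so Q_C = Q_H − W = 39.03 kJ.
The hot reservoir loses entropy Q_H/T_H = 53.1/629.15 = 0.08440 kJ/K; the cold reservoir gains Q_C/T_C = 39.03/302.15 = 0.1292 kJ/K.
ΔS_univ = −Q_H/T_H + Q_C/T_C = 0.04477 kJ/K (> 0, since η = 0.265 < η_Carnot = 0.520).

ΔS_univ ≈ 0.04477 kJ/K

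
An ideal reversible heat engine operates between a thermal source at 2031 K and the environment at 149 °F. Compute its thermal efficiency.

T_C = 149 °F → (149 − 32) × 5/9 = 65.00 °C = 338.15 K.
η_rev = 1 − T_C/T_H = 1 − 338.15/2031.00 = 0.834.

η ≈ 0.834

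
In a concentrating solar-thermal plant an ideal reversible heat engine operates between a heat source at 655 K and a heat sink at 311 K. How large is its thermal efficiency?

Since the cycle is reversible, η = 1 − T_C/T_H = 1 − 311.00/655.00 = 0.525.

η ≈ 0.525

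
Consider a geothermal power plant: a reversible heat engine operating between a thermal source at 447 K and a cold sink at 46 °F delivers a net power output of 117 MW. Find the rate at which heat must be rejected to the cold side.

Q̇_C ≈ 198 MW

T_C = 46 °F → (46 − 32) × 5/9 = 7.78 °C = 280.93 K.
η_rev = 1 − T_C/T_H = 1 − 280.93/447.00 = 0.3715.
Since Q_C/Q_H = T_C/T_H and Q_H = W/η, Q_C = W·T_C/(T_H − T_C) = 117 × 280.93/166.07 = 198 MW.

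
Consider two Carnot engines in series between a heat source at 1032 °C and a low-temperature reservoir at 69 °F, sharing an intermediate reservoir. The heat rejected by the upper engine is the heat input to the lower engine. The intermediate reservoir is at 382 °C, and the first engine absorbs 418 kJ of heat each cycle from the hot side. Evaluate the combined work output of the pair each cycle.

T_H = 1032 °C → 1032 + 273.15 = 1305.15 K.
T_C = 69 °F → (69 − 32) × 5/9 = 20.56 °C = 293.71 K.
Two reversible stages in series are equivalent to a single Carnot engine between T_H and T_C, so η_total = 1 − T_C/T_H = 1 − 293.71/1305.15 = 0.7750.
W_total = η_total · Q_H = 0.7750 × 418 = 324 kJ.

W_total ≈ 324 kJ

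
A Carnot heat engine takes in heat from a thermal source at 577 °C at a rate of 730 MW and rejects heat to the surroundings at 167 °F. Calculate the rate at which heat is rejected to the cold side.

T_H = 577 °C → 577 + 273.15 = 850.15 K.
T_C = 167 °F → (167 − 32) × 5/9 = 75.00 °C = 348.15 K.
The Carnot efficiency is η = 1 − T_C/T_H = 1 − 348.15/850.15 = 0.5905.
For a reversible cycle Q_C/Q_H = T_C/T_H, so Q_C = 730 × 348.15/850.15 = 298.9 MW.

Q̇_C ≈ 298.9 MW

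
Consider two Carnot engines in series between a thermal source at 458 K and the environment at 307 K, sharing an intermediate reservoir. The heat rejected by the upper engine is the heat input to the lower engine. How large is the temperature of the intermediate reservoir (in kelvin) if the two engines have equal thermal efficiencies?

Equal efficiencies require 1 − T_m/T_H = 1 − T_C/T_m, i.e. T_m/T_H = T_C/T_m, so T_m = √(T_H·T_C) = √(458.00 × 307.00) = 375 K.

T_m ≈ 375 K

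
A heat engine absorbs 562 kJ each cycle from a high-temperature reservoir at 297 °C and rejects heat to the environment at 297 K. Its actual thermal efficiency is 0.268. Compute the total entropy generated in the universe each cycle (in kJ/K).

ΔS_univ ≈ 0.399 kJ/K

T_H = 297 °C → 297 + 273.15 = 570.15 K.
W = η·Q_H = 0.268 × 562 = 150.6 kJ, so Q_C = Q_H − W = 411.4 kJ.
Reservoir entropy changes: ΔS_H = −Q_H/T_H = −562/570.15 = -0.9857 kJ/K and ΔS_C = +Q_C/T_C = 411.4/297.00 = 1.385 kJ/K.
ΔS_univ = −Q_H/T_H + Q_C/T_C = 0.399 kJ/K (> 0, since η = 0.268 < η_Carnot = 0.479).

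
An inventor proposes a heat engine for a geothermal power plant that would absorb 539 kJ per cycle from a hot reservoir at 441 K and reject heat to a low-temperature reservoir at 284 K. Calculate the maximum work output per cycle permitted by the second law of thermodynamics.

W_max ≈ 192 kJ

The second-law ceiling is the Carnot efficiency, η_max = 1 − T_C/T_H = 1 − 284.00/441.00 = 0.3560.
W_max = η_max · Q_H = 0.3560 × 539 = 192 kJ.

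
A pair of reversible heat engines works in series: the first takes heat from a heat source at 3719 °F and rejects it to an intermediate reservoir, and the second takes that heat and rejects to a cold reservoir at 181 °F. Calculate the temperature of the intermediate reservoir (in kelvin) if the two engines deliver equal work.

T_m ≈ 1339 K

T_H = 3719 °F → (3719 − 32) × 5/9 = 2048.33 °C = 2321.48 K.
T_C = 181 °F → (181 − 32) × 5/9 = 82.78 °C = 355.93 K.
For reversible stages Q_m = Q_H·(T_m/T_H). Setting W₁ = Q_H(1 − T_m/T_H) equal to W₂ = Q_m(1 − T_C/T_m) = Q_H·(T_m − T_C)/T_H gives T_H − T_m = T_m − T_C, so T_m = (T_H + T_C)/2 = (2321.48 + 355.93)/2 = 1339 K.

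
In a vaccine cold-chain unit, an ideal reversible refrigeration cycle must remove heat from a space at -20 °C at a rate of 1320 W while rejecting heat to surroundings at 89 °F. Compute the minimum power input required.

T_H = 89 °F → (89 − 32) × 5/9 = 31.67 °C = 304.82 K.
T_C = -20 °C → -20 + 273.15 = 253.15 K.
The reversible coefficient of performance is COP_R = T_C/(T_H − T_C) = 253.15/51.67 = 4.8997.
W = Q_C/COP_R = 1320/4.8997 = 269.4 W.

Ẇ_in ≈ 269.4 W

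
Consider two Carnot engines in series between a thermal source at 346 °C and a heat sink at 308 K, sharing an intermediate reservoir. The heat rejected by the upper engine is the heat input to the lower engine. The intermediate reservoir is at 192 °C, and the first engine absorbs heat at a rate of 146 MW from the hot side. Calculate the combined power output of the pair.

Ẇ_total ≈ 73.4 MW

T_H = 346 °C → 346 + 273.15 = 619.15 K.
Two reversible stages in series are equivalent to a single Carnot engine between T_H and T_C, so η_total = 1 − T_C/T_H = 1 − 308.00/619.15 = 0.5025.
W_total = η_total · Q_H = 0.5025 × 146 = 73.4 MW.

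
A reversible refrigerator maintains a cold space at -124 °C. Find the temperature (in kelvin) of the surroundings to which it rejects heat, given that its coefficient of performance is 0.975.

T_H ≈ 302 K

T_C = -124 °C → -124 + 273.15 = 149.15 K.
COP_R = T_C/(T_H − T_C) ⇒ T_H = T_C·(1 + 1/COP_R) = 149.15 × (1 + 1/0.975) = 302 K.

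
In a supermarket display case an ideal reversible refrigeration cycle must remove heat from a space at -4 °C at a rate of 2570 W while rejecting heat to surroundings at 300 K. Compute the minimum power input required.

T_C = -4 °C → -4 + 273.15 = 269.15 K.
For a reversible refrigerator, COP_R = T_C/(T_H − T_C) = 269.15/30.85 = 8.7245.
W = Q_C/COP_R = 2570/8.7245 = 295 W.

Ẇ_in ≈ 295 W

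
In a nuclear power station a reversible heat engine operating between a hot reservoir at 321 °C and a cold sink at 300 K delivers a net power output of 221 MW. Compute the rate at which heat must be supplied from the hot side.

Q̇_H ≈ 446 MW

T_H = 321 °C → 321 + 273.15 = 594.15 K.
Carnot efficiency: η = 1 − T_C/T_H = 1 − 300.00/594.15 = 0.4951.
Q_H = W/η = 221/0.4951 = 446 MW.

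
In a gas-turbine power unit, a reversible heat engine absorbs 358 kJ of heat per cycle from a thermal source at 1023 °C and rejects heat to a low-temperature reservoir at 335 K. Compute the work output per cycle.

W ≈ 265 kJ

T_H = 1023 °C → 1023 + 273.15 = 1296.15 K.
Carnot efficiency: η = 1 − T_C/T_H = 1 − 335.00/1296.15 = 0.7415.
W = η·Q_H = 0.7415 × 358 = 265 kJ.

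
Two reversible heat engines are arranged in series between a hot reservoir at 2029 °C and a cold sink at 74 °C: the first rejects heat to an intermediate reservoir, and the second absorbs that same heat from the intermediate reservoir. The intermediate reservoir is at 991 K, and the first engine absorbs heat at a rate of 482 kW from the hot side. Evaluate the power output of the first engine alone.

T_H = 2029 °C → 2029 + 273.15 = 2302.15 K.
T_C = 74 °C → 74 + 273.15 = 347.15 K.
First-stage efficiency η₁ = 1 − T_m/T_H = 1 − 991.00/2302.15 = 0.5695.
W₁ = η₁·Q_H = 0.5695 × 482 = 275 kW.

Ẇ₁ ≈ 275 kW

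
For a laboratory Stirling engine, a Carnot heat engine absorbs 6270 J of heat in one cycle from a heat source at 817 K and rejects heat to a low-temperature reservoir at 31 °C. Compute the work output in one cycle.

W ≈ 3940 J

T_C = 31 °C → 31 + 273.15 = 304.15 K.
The Carnot efficiency is η = 1 − T_C/T_H = 1 − 304.15/817.00 = 0.6277.
W = η·Q_H = 0.6277 × 6270 = 3940 J.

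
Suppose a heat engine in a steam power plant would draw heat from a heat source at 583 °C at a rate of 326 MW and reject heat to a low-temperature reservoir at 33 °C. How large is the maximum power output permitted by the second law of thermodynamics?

Ẇ_max ≈ 209 MW

T_H = 583 °C → 583 + 273.15 = 856.15 K.
T_C = 33 °C → 33 + 273.15 = 306.15 K.
No engine can exceed the Carnot limit: η_max = 1 − T_C/T_H = 1 − 306.15/856.15 = 0.6424.
W_max = η_max · Q_H = 0.6424 × 326 = 209 MW.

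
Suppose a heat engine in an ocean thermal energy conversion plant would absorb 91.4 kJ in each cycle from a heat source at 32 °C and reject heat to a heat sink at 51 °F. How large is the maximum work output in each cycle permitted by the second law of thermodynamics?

T_H = 32 °C → 32 + 273.15 = 305.15 K.
T_C = 51 °F → (51 − 32) × 5/9 = 10.56 °C = 283.71 K.
The second-law ceiling is the Carnot efficiency, η_max = 1 − T_C/T_H = 1 − 283.71/305.15 = 0.0703.
W_max = η_max · Q_H = 0.0703 × 91.4 = 6.423 kJ.

W_max ≈ 6.423 kJ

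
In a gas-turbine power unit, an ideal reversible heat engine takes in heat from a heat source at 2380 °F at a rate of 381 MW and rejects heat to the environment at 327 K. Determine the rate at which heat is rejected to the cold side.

Q̇_C ≈ 79.0 MW

T_H = 2380 °F → (2380 − 32) × 5/9 = 1304.44 °C = 1577.59 K.
For a reversible engine, η = 1 − T_C/T_H = 1 − 327.00/1577.59 = 0.7927.
For a reversible cycle Q_C/Q_H = T_C/T_H, so Q_C = 381 × 327.00/1577.59 = 79.0 MW.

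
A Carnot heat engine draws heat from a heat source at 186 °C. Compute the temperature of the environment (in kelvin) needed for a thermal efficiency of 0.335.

T_H = 186 °C → 186 + 273.15 = 459.15 K.
From η = 1 − T_C/T_H, T_C = T_H·(1 − η) = 459.15 × (1 − 0.335) = 305.3 K.

T_C ≈ 305.3 K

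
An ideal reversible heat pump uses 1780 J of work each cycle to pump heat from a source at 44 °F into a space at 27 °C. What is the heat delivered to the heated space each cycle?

Q_H ≈ 26300 J

T_H = 27 °C → 27 + 273.15 = 300.15 K.
T_C = 44 °F → (44 − 32) × 5/9 = 6.67 °C = 279.82 K.
For a reversible heat pump, COP_HP = T_H/(T_H − T_C) = 300.15/20.33 = 14.7615.
Q_H = COP_HP · W = 14.7615 × 1780 = 26300 J.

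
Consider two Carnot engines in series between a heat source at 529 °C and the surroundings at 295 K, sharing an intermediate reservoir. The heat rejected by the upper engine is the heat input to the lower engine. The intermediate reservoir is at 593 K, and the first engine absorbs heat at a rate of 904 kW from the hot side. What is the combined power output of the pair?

Ẇ_total ≈ 571.5 kW

T_H = 529 °C → 529 + 273.15 = 802.15 K.
Two reversible stages in series are equivalent to a single Carnot engine between T_H and T_C, so η_total = 1 − T_C/T_H = 1 − 295.00/802.15 = 0.6322.
W_total = η_total · Q_H = 0.6322 × 904 = 571.5 kW.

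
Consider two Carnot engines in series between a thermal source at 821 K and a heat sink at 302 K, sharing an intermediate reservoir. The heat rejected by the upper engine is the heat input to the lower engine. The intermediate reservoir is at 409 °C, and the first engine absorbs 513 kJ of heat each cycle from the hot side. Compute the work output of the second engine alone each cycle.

W₂ ≈ 238 kJ

T_m = 409 °C → 409 + 273.15 = 682.15 K.
Heat entering the second stage: Q_m = Q_H·(T_m/T_H) = 513 × 682.15/821.00 = 426 kJ.
Second-stage efficiency η₂ = 1 − T_C/T_m = 1 − 302.00/682.15 = 0.5573, so W₂ = η₂·Q_m = 238 kJ.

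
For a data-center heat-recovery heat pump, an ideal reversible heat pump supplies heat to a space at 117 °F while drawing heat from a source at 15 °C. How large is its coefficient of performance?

COP_HP ≈ 9.943

T_H = 117 °F → (117 − 32) × 5/9 = 47.22 °C = 320.37 K.
T_C = 15 °C → 15 + 273.15 = 288.15 K.
The Carnot heat-pump COP is COP_HP = T_H/(T_H − T_C) = 320.37/(320.37 − 288.15) = 9.943.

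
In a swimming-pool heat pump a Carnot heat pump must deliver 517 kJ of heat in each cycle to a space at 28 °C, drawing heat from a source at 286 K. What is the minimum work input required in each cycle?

T_H = 28 °C → 28 + 273.15 = 301.15 K.
For a reversible heat pump, COP_HP = T_H/(T_H − T_C) = 301.15/15.15 = 19.8779.
W = Q_H/COP_HP = 517/19.8779 = 26.0 kJ.

W_in ≈ 26.0 kJ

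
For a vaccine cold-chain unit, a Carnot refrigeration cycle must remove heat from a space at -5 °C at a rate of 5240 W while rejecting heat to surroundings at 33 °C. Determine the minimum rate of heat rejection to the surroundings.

T_H = 33 °C → 33 + 273.15 = 306.15 K.
T_C = -5 °C → -5 + 273.15 = 268.15 K.
For a reversible cycle Q_H/Q_C = T_H/T_C, so Q_H = Q_C·T_H/T_C = 5240 × 306.15/268.15 = 5983 W.

Q̇_H ≈ 5983 W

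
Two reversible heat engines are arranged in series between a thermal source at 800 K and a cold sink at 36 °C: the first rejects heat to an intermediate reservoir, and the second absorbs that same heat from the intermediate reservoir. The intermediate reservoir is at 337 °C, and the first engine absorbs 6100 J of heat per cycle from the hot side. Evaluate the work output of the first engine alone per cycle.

T_C = 36 °C → 36 + 273.15 = 309.15 K.
T_m = 337 °C → 337 + 273.15 = 610.15 K.
First-stage efficiency η₁ = 1 − T_m/T_H = 1 − 610.15/800.00 = 0.2373.
W₁ = η₁·Q_H = 0.2373 × 6100 = 1450 J.

W₁ ≈ 1450 J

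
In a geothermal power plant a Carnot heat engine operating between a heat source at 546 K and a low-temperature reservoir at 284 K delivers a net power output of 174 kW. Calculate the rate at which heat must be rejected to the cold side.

Q̇_C ≈ 188.6 kW

Carnot efficiency: η = 1 − T_C/T_H = 1 − 284.00/546.00 = 0.4799.
Since Q_C/Q_H = T_C/T_H and Q_H = W/η, Q_C = W·T_C/(T_H − T_C) = 174 × 284.00/262.00 = 188.6 kW.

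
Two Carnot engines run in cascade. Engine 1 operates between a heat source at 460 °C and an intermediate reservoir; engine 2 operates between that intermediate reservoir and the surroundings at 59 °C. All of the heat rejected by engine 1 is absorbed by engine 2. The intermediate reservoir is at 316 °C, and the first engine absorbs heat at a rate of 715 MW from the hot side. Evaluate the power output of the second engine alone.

T_H = 460 °C → 460 + 273.15 = 733.15 K.
T_C = 59 °C → 59 + 273.15 = 332.15 K.
T_m = 316 °C → 316 + 273.15 = 589.15 K.
Heat entering the second stage: Q_m = Q_H·(T_m/T_H) = 715 × 589.15/733.15 = 575 MW.
Second-stage efficiency η₂ = 1 − T_C/T_m = 1 − 332.15/589.15 = 0.4362, so W₂ = η₂·Q_m = 251 MW.

Ẇ₂ ≈ 251 MW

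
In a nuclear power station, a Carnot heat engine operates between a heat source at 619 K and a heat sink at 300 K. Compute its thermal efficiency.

Carnot efficiency: η = 1 − T_C/T_H = 1 − 300.00/619.00 = 0.5153.

η ≈ 0.5153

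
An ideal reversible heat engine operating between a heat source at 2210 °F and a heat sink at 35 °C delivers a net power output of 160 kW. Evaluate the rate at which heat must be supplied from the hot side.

Q̇_H ≈ 202 kW

T_H = 2210 °F → (2210 − 32) × 5/9 = 1210.00 °C = 1483.15 K.
T_C = 35 °C → 35 + 273.15 = 308.15 K.
η_rev = 1 − T_C/T_H = 1 − 308.15/1483.15 = 0.7922.
Q_H = W/η = 160/0.7922 = 202 kW.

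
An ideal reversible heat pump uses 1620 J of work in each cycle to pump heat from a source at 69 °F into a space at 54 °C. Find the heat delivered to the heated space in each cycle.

T_H = 54 °C → 54 + 273.15 = 327.15 K.
T_C = 69 °F → (69 − 32) × 5/9 = 20.56 °C = 293.71 K.
Reversible heating COP: COP_HP = T_H/(T_H − T_C) = 327.15/33.44 = 9.7819.
Q_H = COP_HP · W = 9.7819 × 1620 = 15800 J.

Q_H ≈ 15800 J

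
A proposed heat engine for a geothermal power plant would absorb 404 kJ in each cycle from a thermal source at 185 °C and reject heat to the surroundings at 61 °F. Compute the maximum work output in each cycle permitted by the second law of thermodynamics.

T_H = 185 °C → 185 + 273.15 = 458.15 K.
T_C = 61 °F → (61 − 32) × 5/9 = 16.11 °C = 289.26 K.
No engine can exceed the Carnot limit: η_max = 1 − T_C/T_H = 1 − 289.26/458.15 = 0.3686.
W_max = η_max · Q_H = 0.3686 × 404 = 148.9 kJ.

W_max ≈ 148.9 kJ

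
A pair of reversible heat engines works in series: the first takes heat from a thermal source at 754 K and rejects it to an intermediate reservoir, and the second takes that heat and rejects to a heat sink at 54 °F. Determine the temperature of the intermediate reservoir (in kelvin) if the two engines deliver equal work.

T_m ≈ 520 K

T_C = 54 °F → (54 − 32) × 5/9 = 12.22 °C = 285.37 K.
For reversible stages Q_m = Q_H·(T_m/T_H). Setting W₁ = Q_H(1 − T_m/T_H) equal to W₂ = Q_m(1 − T_C/T_m) = Q_H·(T_m − T_C)/T_H gives T_H − T_m = T_m − T_C, so T_m = (T_H + T_C)/2 = (754.00 + 285.37)/2 = 520 K.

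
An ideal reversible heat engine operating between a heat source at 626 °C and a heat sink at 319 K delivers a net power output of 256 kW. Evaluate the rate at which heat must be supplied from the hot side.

T_H = 626 °C → 626 + 273.15 = 899.15 K.
The Carnot efficiency is η = 1 − T_C/T_H = 1 − 319.00/899.15 = 0.6452.
Q_H = W/η = 256/0.6452 = 397 kW.

Q̇_H ≈ 397 kW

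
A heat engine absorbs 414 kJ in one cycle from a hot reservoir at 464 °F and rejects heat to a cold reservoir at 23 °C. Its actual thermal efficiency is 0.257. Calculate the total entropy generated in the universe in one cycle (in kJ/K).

T_H = 464 °F → (464 − 32) × 5/9 = 240.00 °C = 513.15 K.
T_C = 23 °C → 23 + 273.15 = 296.15 K.
W = η·Q_H = 0.257 × 414 = 106.4 kJ, so Q_C = Q_H − W = 307.6 kJ.
Entropy balance on the reservoirs: −Q_H/T_H = -0.8068 kJ/K, +Q_C/T_C = 1.039 kJ/K.
ΔS_univ = −Q_H/T_H + Q_C/T_C = 0.232 kJ/K (> 0, since η = 0.257 < η_Carnot = 0.423).

ΔS_univ ≈ 0.232 kJ/K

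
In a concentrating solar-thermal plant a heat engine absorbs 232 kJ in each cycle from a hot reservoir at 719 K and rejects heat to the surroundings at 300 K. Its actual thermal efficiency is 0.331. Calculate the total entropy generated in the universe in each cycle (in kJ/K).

W = η·Q_H = 0.331 × 232 = 76.79 kJ, so Q_C = Q_H − W = 155.2 kJ.
Entropy balance on the reservoirs: −Q_H/T_H = -0.3227 kJ/K, +Q_C/T_C = 0.5174 kJ/K.
ΔS_univ = −Q_H/T_H + Q_C/T_C = 0.195 kJ/K (> 0, since η = 0.331 < η_Carnot = 0.583).

ΔS_univ ≈ 0.195 kJ/K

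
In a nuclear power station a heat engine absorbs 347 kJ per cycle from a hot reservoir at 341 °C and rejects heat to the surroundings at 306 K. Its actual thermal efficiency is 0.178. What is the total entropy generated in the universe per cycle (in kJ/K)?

T_H = 341 °C → 341 + 273.15 = 614.15 K.
W = η·Q_H = 0.178 × 347 = 61.77 kJ, so Q_C = Q_H − W = 285.2 kJ.
The hot reservoir loses entropy Q_H/T_H = 347/614.15 = 0.5650 kJ/K; the cold reservoir gains Q_C/T_C = 285.2/306.00 = 0.9321 kJ/K.
ΔS_univ = −Q_H/T_H + Q_C/T_C = 0.367 kJ/K (> 0, since η = 0.178 < η_Carnot = 0.502).

ΔS_univ ≈ 0.367 kJ/K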